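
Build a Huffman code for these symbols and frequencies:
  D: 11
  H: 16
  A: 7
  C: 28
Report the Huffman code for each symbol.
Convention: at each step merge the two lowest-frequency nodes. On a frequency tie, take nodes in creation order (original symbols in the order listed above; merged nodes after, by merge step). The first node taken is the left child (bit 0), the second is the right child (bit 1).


Huffman tree construction:
Step 1: Merge A(7) + D(11) = 18
Step 2: Merge H(16) + (A+D)(18) = 34
Step 3: Merge C(28) + (H+(A+D))(34) = 62
Read each symbol's code off the tree from the root (left child = 0, right child = 1).

Codes:
  D: 111 (length 3)
  H: 10 (length 2)
  A: 110 (length 3)
  C: 0 (length 1)
Average code length: 114/62 = 1.8387 bits/symbol


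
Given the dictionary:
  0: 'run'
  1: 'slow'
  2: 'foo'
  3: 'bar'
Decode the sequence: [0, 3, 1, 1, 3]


Look up each index in the dictionary:
  0 -> 'run'
  3 -> 'bar'
  1 -> 'slow'
  1 -> 'slow'
  3 -> 'bar'

Decoded: "run bar slow slow bar"


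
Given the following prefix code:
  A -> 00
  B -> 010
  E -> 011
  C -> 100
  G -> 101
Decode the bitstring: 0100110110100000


Decoding step by step:
Bits 010 -> B
Bits 011 -> E
Bits 011 -> E
Bits 010 -> B
Bits 00 -> A
Bits 00 -> A


Decoded message: BEEBAA


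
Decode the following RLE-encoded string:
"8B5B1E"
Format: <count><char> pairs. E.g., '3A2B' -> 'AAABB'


Expanding each <count><char> pair:
  8B -> 'BBBBBBBB'
  5B -> 'BBBBB'
  1E -> 'E'

Decoded = BBBBBBBBBBBBBE


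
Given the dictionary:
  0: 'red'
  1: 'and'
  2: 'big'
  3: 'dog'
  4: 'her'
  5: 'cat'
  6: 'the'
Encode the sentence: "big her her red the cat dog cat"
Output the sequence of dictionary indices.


Look up each word in the dictionary:
  'big' -> 2
  'her' -> 4
  'her' -> 4
  'red' -> 0
  'the' -> 6
  'cat' -> 5
  'dog' -> 3
  'cat' -> 5

Encoded: [2, 4, 4, 0, 6, 5, 3, 5]


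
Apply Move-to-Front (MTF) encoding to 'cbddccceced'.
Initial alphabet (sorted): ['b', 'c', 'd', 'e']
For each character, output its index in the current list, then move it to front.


MTF encoding:
'c': index 1 in ['b', 'c', 'd', 'e'] -> ['c', 'b', 'd', 'e']
'b': index 1 in ['c', 'b', 'd', 'e'] -> ['b', 'c', 'd', 'e']
'd': index 2 in ['b', 'c', 'd', 'e'] -> ['d', 'b', 'c', 'e']
'd': index 0 in ['d', 'b', 'c', 'e'] -> ['d', 'b', 'c', 'e']
'c': index 2 in ['d', 'b', 'c', 'e'] -> ['c', 'd', 'b', 'e']
'c': index 0 in ['c', 'd', 'b', 'e'] -> ['c', 'd', 'b', 'e']
'c': index 0 in ['c', 'd', 'b', 'e'] -> ['c', 'd', 'b', 'e']
'e': index 3 in ['c', 'd', 'b', 'e'] -> ['e', 'c', 'd', 'b']
'c': index 1 in ['e', 'c', 'd', 'b'] -> ['c', 'e', 'd', 'b']
'e': index 1 in ['c', 'e', 'd', 'b'] -> ['e', 'c', 'd', 'b']
'd': index 2 in ['e', 'c', 'd', 'b'] -> ['d', 'e', 'c', 'b']


Output: [1, 1, 2, 0, 2, 0, 0, 3, 1, 1, 2]


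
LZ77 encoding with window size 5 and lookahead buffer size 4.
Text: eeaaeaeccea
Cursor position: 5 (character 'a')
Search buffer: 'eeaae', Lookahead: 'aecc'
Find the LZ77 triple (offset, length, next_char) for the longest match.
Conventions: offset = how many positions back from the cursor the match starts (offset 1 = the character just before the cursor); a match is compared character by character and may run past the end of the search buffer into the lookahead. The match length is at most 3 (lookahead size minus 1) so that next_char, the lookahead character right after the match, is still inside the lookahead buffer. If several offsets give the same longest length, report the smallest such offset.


Try each offset into the search buffer:
  offset=1 (pos 4, char 'e'): match length 0
  offset=2 (pos 3, char 'a'): match length 2
  offset=3 (pos 2, char 'a'): match length 1
  offset=4 (pos 1, char 'e'): match length 0
  offset=5 (pos 0, char 'e'): match length 0
Longest match has length 2 at offset 2.
next_char = character at position 5 + 2 = 7 -> 'c'

Best match: offset=2, length=2 (matching 'ae' starting at position 3)
LZ77 triple: (2, 2, 'c')


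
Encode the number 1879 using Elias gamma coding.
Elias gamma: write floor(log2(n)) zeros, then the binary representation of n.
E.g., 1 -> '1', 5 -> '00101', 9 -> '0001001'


num_bits = floor(log2(1879)) + 1 = 11
leading_zeros = num_bits - 1 = 10
binary(1879) = 11101010111

Elias gamma(1879) = '0000000000' + '11101010111' = 000000000011101010111 (21 bits)


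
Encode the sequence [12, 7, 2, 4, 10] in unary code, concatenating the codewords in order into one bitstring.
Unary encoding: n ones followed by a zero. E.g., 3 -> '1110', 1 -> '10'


Encode each number as n ones followed by a terminating 0:
  12 -> 1111111111110 (13 bits)
  7 -> 11111110 (8 bits)
  2 -> 110 (3 bits)
  4 -> 11110 (5 bits)
  10 -> 11111111110 (11 bits)
Total length = 13 + 8 + 3 + 5 + 11 = 40 bits.

Unary([12, 7, 2, 4, 10]) = 1111111111110111111101101111011111111110 (40 bits)


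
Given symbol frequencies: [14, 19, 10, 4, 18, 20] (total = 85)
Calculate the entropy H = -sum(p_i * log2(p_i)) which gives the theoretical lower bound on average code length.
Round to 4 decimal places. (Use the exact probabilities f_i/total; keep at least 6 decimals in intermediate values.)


Per-symbol terms -p_i * log2(p_i) with p_i = f_i/85:
  p = 14/85 = 0.164706: log2(p) = -2.602036, -p*log2(p) = 0.428571
  p = 19/85 = 0.223529: log2(p) = -2.161463, -p*log2(p) = 0.483151
  p = 10/85 = 0.117647: log2(p) = -3.087463, -p*log2(p) = 0.363231
  p = 4/85 = 0.047059: log2(p) = -4.409391, -p*log2(p) = 0.207501
  p = 18/85 = 0.211765: log2(p) = -2.239466, -p*log2(p) = 0.474240
  p = 20/85 = 0.235294: log2(p) = -2.087463, -p*log2(p) = 0.491168
H = 0.428571 + 0.483151 + 0.363231 + 0.207501 + 0.474240 + 0.491168 = 2.447862

H = 2.4479 bits/symbol


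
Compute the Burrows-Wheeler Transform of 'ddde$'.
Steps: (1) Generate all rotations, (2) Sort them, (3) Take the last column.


Rotations (sorted):
  0: $ddde -> last char: e
  1: ddde$ -> last char: $
  2: dde$d -> last char: d
  3: de$dd -> last char: d
  4: e$ddd -> last char: d


BWT = e$ddd


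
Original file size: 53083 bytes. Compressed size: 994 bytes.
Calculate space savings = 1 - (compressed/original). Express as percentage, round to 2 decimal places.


ratio = compressed/original = 994/53083 = 0.018725
savings = 1 - ratio = 1 - 0.018725 = 0.981275
as a percentage: 0.981275 * 100 = 98.13%

Space savings = 1 - 994/53083 = 98.13%


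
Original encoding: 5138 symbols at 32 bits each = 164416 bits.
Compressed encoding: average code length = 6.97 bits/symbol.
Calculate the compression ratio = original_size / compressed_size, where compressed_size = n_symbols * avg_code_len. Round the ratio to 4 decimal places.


original_size = n_symbols * orig_bits = 5138 * 32 = 164416 bits
compressed_size = n_symbols * avg_code_len = 5138 * 6.97 = 35811.86 bits
ratio = original_size / compressed_size = 164416 / 35811.86 = 4.5911

Compression ratio = 4.5911


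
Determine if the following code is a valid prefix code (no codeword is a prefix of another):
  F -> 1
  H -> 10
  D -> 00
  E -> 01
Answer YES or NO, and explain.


Checking each pair (does one codeword prefix another?):
  F='1' vs H='10': prefix -- VIOLATION

NO -- this is NOT a valid prefix code. F (1) is a prefix of H (10).


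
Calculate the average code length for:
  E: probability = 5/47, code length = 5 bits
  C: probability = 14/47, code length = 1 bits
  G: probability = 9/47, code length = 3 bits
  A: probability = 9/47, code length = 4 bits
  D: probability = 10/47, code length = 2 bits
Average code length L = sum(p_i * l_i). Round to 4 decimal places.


Weighted contributions p_i * l_i:
  E: (5/47) * 5 = 25/47
  C: (14/47) * 1 = 14/47
  G: (9/47) * 3 = 27/47
  A: (9/47) * 4 = 36/47
  D: (10/47) * 2 = 20/47
Sum = (25 + 14 + 27 + 36 + 20)/47 = 122/47

L = 122/47 = 2.5957 bits/symbol


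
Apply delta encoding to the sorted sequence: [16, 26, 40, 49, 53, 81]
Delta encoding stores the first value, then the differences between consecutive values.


First value: 16
Deltas:
  26 - 16 = 10
  40 - 26 = 14
  49 - 40 = 9
  53 - 49 = 4
  81 - 53 = 28


Delta encoded: [16, 10, 14, 9, 4, 28]


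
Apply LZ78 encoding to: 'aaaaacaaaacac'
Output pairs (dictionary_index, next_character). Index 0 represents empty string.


LZ78 encoding steps:
Dictionary: {0: ''}
Step 1: w='' (idx 0), next='a' -> output (0, 'a'), add 'a' as idx 1
Step 2: w='a' (idx 1), next='a' -> output (1, 'a'), add 'aa' as idx 2
Step 3: w='aa' (idx 2), next='c' -> output (2, 'c'), add 'aac' as idx 3
Step 4: w='aa' (idx 2), next='a' -> output (2, 'a'), add 'aaa' as idx 4
Step 5: w='a' (idx 1), next='c' -> output (1, 'c'), add 'ac' as idx 5
Step 6: w='ac' (idx 5), end of input -> output (5, '')


Encoded: [(0, 'a'), (1, 'a'), (2, 'c'), (2, 'a'), (1, 'c'), (5, '')]


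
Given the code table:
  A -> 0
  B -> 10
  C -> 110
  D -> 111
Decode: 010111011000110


Decoding:
0 -> A
10 -> B
111 -> D
0 -> A
110 -> C
0 -> A
0 -> A
110 -> C


Result: ABDACAAC


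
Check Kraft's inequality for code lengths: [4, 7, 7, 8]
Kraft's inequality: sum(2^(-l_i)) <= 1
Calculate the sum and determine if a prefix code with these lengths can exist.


Sum = 2^(-4) + 2^(-7) + 2^(-7) + 2^(-8)
    = 0.0625 + 0.0078125 + 0.0078125 + 0.00390625
    = 21/256 = 0.08203125
Since 0.08203125 <= 1, Kraft's inequality IS satisfied.
A prefix code with these lengths CAN exist.

Kraft sum = 0.08203125. Satisfied.


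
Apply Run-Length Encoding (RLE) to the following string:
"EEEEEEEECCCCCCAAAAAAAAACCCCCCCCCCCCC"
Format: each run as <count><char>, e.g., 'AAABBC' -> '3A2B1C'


Scanning runs left to right:
  i=0: run of 'E' x 8 -> '8E'
  i=8: run of 'C' x 6 -> '6C'
  i=14: run of 'A' x 9 -> '9A'
  i=23: run of 'C' x 13 -> '13C'

RLE = 8E6C9A13C


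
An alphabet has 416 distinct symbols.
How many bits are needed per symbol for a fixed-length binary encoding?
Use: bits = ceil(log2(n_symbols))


log2(416) = 8.7004
Bracket: 2^8 = 256 < 416 <= 2^9 = 512
So ceil(log2(416)) = 9

bits = ceil(log2(416)) = ceil(8.7004) = 9 bits


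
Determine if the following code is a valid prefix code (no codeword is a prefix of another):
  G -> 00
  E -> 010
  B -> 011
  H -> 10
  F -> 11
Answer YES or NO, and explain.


Checking each pair (does one codeword prefix another?):
  G='00' vs E='010': no prefix
  G='00' vs B='011': no prefix
  G='00' vs H='10': no prefix
  G='00' vs F='11': no prefix
  E='010' vs G='00': no prefix
  E='010' vs B='011': no prefix
  E='010' vs H='10': no prefix
  E='010' vs F='11': no prefix
  B='011' vs G='00': no prefix
  B='011' vs E='010': no prefix
  B='011' vs H='10': no prefix
  B='011' vs F='11': no prefix
  H='10' vs G='00': no prefix
  H='10' vs E='010': no prefix
  H='10' vs B='011': no prefix
  H='10' vs F='11': no prefix
  F='11' vs G='00': no prefix
  F='11' vs E='010': no prefix
  F='11' vs B='011': no prefix
  F='11' vs H='10': no prefix
No violation found over all pairs.

YES -- this is a valid prefix code. No codeword is a prefix of any other codeword.


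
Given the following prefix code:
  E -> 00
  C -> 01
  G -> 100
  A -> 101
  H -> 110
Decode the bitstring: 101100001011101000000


Decoding step by step:
Bits 101 -> A
Bits 100 -> G
Bits 00 -> E
Bits 101 -> A
Bits 110 -> H
Bits 100 -> G
Bits 00 -> E
Bits 00 -> E


Decoded message: AGEAHGEE


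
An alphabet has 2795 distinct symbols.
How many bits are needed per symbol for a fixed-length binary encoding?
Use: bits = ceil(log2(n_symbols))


log2(2795) = 11.4486
Bracket: 2^11 = 2048 < 2795 <= 2^12 = 4096
So ceil(log2(2795)) = 12

bits = ceil(log2(2795)) = ceil(11.4486) = 12 bits


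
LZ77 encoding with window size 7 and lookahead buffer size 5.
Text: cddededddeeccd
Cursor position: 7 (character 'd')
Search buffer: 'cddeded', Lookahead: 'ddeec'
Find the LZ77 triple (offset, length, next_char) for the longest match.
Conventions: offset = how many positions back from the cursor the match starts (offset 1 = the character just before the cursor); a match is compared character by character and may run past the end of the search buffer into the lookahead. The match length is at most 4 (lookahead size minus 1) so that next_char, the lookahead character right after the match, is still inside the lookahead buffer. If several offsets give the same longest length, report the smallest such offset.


Try each offset into the search buffer:
  offset=1 (pos 6, char 'd'): match length 2
  offset=2 (pos 5, char 'e'): match length 0
  offset=3 (pos 4, char 'd'): match length 1
  offset=4 (pos 3, char 'e'): match length 0
  offset=5 (pos 2, char 'd'): match length 1
  offset=6 (pos 1, char 'd'): match length 3
  offset=7 (pos 0, char 'c'): match length 0
Longest match has length 3 at offset 6.
next_char = character at position 7 + 3 = 10 -> 'e'

Best match: offset=6, length=3 (matching 'dde' starting at position 1)
LZ77 triple: (6, 3, 'e')


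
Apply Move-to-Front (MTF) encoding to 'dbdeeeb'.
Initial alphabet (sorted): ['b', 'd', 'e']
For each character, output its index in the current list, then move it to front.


MTF encoding:
'd': index 1 in ['b', 'd', 'e'] -> ['d', 'b', 'e']
'b': index 1 in ['d', 'b', 'e'] -> ['b', 'd', 'e']
'd': index 1 in ['b', 'd', 'e'] -> ['d', 'b', 'e']
'e': index 2 in ['d', 'b', 'e'] -> ['e', 'd', 'b']
'e': index 0 in ['e', 'd', 'b'] -> ['e', 'd', 'b']
'e': index 0 in ['e', 'd', 'b'] -> ['e', 'd', 'b']
'b': index 2 in ['e', 'd', 'b'] -> ['b', 'e', 'd']


Output: [1, 1, 1, 2, 0, 0, 2]


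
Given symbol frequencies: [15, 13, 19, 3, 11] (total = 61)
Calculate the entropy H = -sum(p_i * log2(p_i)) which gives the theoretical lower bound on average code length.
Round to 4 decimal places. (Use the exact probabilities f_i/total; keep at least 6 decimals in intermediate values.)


Per-symbol terms -p_i * log2(p_i) with p_i = f_i/61:
  p = 15/61 = 0.245902: log2(p) = -2.023847, -p*log2(p) = 0.497667
  p = 13/61 = 0.213115: log2(p) = -2.230298, -p*log2(p) = 0.475309
  p = 19/61 = 0.311475: log2(p) = -1.682810, -p*log2(p) = 0.524154
  p = 3/61 = 0.049180: log2(p) = -4.345775, -p*log2(p) = 0.213727
  p = 11/61 = 0.180328: log2(p) = -2.471306, -p*log2(p) = 0.445645
H = 0.497667 + 0.475309 + 0.524154 + 0.213727 + 0.445645 = 2.156502

H = 2.1565 bits/symbol


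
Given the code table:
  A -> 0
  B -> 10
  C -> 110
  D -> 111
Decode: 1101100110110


Decoding:
110 -> C
110 -> C
0 -> A
110 -> C
110 -> C


Result: CCACC


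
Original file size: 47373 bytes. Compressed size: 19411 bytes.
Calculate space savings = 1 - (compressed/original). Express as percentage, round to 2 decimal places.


ratio = compressed/original = 19411/47373 = 0.409748
savings = 1 - ratio = 1 - 0.409748 = 0.590252
as a percentage: 0.590252 * 100 = 59.03%

Space savings = 1 - 19411/47373 = 59.03%


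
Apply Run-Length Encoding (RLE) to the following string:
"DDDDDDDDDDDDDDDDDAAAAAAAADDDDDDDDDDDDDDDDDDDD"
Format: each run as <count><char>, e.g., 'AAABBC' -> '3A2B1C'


Scanning runs left to right:
  i=0: run of 'D' x 17 -> '17D'
  i=17: run of 'A' x 8 -> '8A'
  i=25: run of 'D' x 20 -> '20D'

RLE = 17D8A20D


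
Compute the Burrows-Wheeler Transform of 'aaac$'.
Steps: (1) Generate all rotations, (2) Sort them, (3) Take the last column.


Rotations (sorted):
  0: $aaac -> last char: c
  1: aaac$ -> last char: $
  2: aac$a -> last char: a
  3: ac$aa -> last char: a
  4: c$aaa -> last char: a


BWT = c$aaa


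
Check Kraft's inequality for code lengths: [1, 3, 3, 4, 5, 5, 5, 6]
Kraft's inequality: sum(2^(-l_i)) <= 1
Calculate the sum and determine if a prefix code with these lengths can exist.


Sum = 2^(-1) + 2^(-3) + 2^(-3) + 2^(-4) + 2^(-5) + 2^(-5) + 2^(-5) + 2^(-6)
    = 0.5 + 0.125 + 0.125 + 0.0625 + 0.03125 + 0.03125 + 0.03125 + 0.015625
    = 59/64 = 0.921875
Since 0.921875 <= 1, Kraft's inequality IS satisfied.
A prefix code with these lengths CAN exist.

Kraft sum = 0.921875. Satisfied.


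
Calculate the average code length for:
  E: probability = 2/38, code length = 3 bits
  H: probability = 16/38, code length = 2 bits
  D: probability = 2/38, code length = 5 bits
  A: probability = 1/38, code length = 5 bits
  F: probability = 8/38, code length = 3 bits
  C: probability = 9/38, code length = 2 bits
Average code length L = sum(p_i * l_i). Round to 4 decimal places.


Weighted contributions p_i * l_i:
  E: (2/38) * 3 = 6/38
  H: (16/38) * 2 = 32/38
  D: (2/38) * 5 = 10/38
  A: (1/38) * 5 = 5/38
  F: (8/38) * 3 = 24/38
  C: (9/38) * 2 = 18/38
Sum = (6 + 32 + 10 + 5 + 24 + 18)/38 = 95/38

L = 95/38 = 2.5000 bits/symbol


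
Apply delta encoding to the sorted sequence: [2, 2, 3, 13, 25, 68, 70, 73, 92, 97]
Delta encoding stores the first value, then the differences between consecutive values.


First value: 2
Deltas:
  2 - 2 = 0
  3 - 2 = 1
  13 - 3 = 10
  25 - 13 = 12
  68 - 25 = 43
  70 - 68 = 2
  73 - 70 = 3
  92 - 73 = 19
  97 - 92 = 5


Delta encoded: [2, 0, 1, 10, 12, 43, 2, 3, 19, 5]


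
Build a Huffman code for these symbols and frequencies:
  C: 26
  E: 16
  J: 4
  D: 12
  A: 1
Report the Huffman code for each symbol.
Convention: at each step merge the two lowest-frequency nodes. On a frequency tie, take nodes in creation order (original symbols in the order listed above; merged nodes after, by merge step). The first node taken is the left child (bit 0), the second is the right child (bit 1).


Huffman tree construction:
Step 1: Merge A(1) + J(4) = 5
Step 2: Merge (A+J)(5) + D(12) = 17
Step 3: Merge E(16) + ((A+J)+D)(17) = 33
Step 4: Merge C(26) + (E+((A+J)+D))(33) = 59
Read each symbol's code off the tree from the root (left child = 0, right child = 1).

Codes:
  C: 0 (length 1)
  E: 10 (length 2)
  J: 1101 (length 4)
  D: 111 (length 3)
  A: 1100 (length 4)
Average code length: 114/59 = 1.9322 bits/symbol


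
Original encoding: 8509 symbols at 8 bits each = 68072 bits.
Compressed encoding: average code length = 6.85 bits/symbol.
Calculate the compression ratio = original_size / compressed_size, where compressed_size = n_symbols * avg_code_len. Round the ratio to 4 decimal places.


original_size = n_symbols * orig_bits = 8509 * 8 = 68072 bits
compressed_size = n_symbols * avg_code_len = 8509 * 6.85 = 58286.65 bits
ratio = original_size / compressed_size = 68072 / 58286.65 = 1.1679

Compression ratio = 1.1679


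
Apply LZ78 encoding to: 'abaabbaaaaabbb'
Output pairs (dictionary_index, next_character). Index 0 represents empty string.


LZ78 encoding steps:
Dictionary: {0: ''}
Step 1: w='' (idx 0), next='a' -> output (0, 'a'), add 'a' as idx 1
Step 2: w='' (idx 0), next='b' -> output (0, 'b'), add 'b' as idx 2
Step 3: w='a' (idx 1), next='a' -> output (1, 'a'), add 'aa' as idx 3
Step 4: w='b' (idx 2), next='b' -> output (2, 'b'), add 'bb' as idx 4
Step 5: w='aa' (idx 3), next='a' -> output (3, 'a'), add 'aaa' as idx 5
Step 6: w='aa' (idx 3), next='b' -> output (3, 'b'), add 'aab' as idx 6
Step 7: w='bb' (idx 4), end of input -> output (4, '')


Encoded: [(0, 'a'), (0, 'b'), (1, 'a'), (2, 'b'), (3, 'a'), (3, 'b'), (4, '')]


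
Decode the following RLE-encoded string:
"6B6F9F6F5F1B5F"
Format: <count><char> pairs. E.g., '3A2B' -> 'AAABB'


Expanding each <count><char> pair:
  6B -> 'BBBBBB'
  6F -> 'FFFFFF'
  9F -> 'FFFFFFFFF'
  6F -> 'FFFFFF'
  5F -> 'FFFFF'
  1B -> 'B'
  5F -> 'FFFFF'

Decoded = BBBBBBFFFFFFFFFFFFFFFFFFFFFFFFFFBFFFFF


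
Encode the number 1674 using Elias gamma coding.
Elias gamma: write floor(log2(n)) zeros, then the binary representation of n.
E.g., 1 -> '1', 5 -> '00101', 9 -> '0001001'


num_bits = floor(log2(1674)) + 1 = 11
leading_zeros = num_bits - 1 = 10
binary(1674) = 11010001010

Elias gamma(1674) = '0000000000' + '11010001010' = 000000000011010001010 (21 bits)


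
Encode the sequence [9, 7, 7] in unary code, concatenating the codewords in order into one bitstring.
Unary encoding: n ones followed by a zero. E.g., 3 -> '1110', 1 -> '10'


Encode each number as n ones followed by a terminating 0:
  9 -> 1111111110 (10 bits)
  7 -> 11111110 (8 bits)
  7 -> 11111110 (8 bits)
Total length = 10 + 8 + 8 = 26 bits.

Unary([9, 7, 7]) = 11111111101111111011111110 (26 bits)


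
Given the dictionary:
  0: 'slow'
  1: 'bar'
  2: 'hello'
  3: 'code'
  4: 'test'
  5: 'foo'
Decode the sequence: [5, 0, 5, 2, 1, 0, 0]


Look up each index in the dictionary:
  5 -> 'foo'
  0 -> 'slow'
  5 -> 'foo'
  2 -> 'hello'
  1 -> 'bar'
  0 -> 'slow'
  0 -> 'slow'

Decoded: "foo slow foo hello bar slow slow"


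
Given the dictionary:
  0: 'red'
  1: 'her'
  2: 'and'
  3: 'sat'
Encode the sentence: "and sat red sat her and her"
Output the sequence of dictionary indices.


Look up each word in the dictionary:
  'and' -> 2
  'sat' -> 3
  'red' -> 0
  'sat' -> 3
  'her' -> 1
  'and' -> 2
  'her' -> 1

Encoded: [2, 3, 0, 3, 1, 2, 1]


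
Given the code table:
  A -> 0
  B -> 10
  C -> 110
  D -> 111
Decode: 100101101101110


Decoding:
10 -> B
0 -> A
10 -> B
110 -> C
110 -> C
111 -> D
0 -> A


Result: BABCCDA


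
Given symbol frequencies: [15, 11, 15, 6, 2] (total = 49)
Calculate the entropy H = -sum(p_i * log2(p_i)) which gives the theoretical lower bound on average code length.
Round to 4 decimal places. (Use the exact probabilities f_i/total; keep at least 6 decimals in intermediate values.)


Per-symbol terms -p_i * log2(p_i) with p_i = f_i/49:
  p = 15/49 = 0.306122: log2(p) = -1.707819, -p*log2(p) = 0.522802
  p = 11/49 = 0.224490: log2(p) = -2.155278, -p*log2(p) = 0.483838
  p = 15/49 = 0.306122: log2(p) = -1.707819, -p*log2(p) = 0.522802
  p = 6/49 = 0.122449: log2(p) = -3.029747, -p*log2(p) = 0.370989
  p = 2/49 = 0.040816: log2(p) = -4.614710, -p*log2(p) = 0.188356
H = 0.522802 + 0.483838 + 0.522802 + 0.370989 + 0.188356 = 2.088787

H = 2.0888 bits/symbol


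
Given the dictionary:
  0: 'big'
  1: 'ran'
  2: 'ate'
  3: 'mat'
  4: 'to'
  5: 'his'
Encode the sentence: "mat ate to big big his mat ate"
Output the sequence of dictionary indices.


Look up each word in the dictionary:
  'mat' -> 3
  'ate' -> 2
  'to' -> 4
  'big' -> 0
  'big' -> 0
  'his' -> 5
  'mat' -> 3
  'ate' -> 2

Encoded: [3, 2, 4, 0, 0, 5, 3, 2]


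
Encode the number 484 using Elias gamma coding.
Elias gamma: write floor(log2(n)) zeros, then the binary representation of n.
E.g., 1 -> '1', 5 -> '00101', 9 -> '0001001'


num_bits = floor(log2(484)) + 1 = 9
leading_zeros = num_bits - 1 = 8
binary(484) = 111100100

Elias gamma(484) = '00000000' + '111100100' = 00000000111100100 (17 bits)


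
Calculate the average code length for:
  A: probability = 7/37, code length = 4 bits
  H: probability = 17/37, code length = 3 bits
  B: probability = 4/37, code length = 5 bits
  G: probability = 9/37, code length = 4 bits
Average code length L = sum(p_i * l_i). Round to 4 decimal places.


Weighted contributions p_i * l_i:
  A: (7/37) * 4 = 28/37
  H: (17/37) * 3 = 51/37
  B: (4/37) * 5 = 20/37
  G: (9/37) * 4 = 36/37
Sum = (28 + 51 + 20 + 36)/37 = 135/37

L = 135/37 = 3.6486 bits/symbol


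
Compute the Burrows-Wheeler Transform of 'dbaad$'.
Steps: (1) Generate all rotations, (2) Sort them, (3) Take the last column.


Rotations (sorted):
  0: $dbaad -> last char: d
  1: aad$db -> last char: b
  2: ad$dba -> last char: a
  3: baad$d -> last char: d
  4: d$dbaa -> last char: a
  5: dbaad$ -> last char: $


BWT = dbada$


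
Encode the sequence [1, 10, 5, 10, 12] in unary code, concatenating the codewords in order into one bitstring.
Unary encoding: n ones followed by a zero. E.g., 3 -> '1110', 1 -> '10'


Encode each number as n ones followed by a terminating 0:
  1 -> 10 (2 bits)
  10 -> 11111111110 (11 bits)
  5 -> 111110 (6 bits)
  10 -> 11111111110 (11 bits)
  12 -> 1111111111110 (13 bits)
Total length = 2 + 11 + 6 + 11 + 13 = 43 bits.

Unary([1, 10, 5, 10, 12]) = 1011111111110111110111111111101111111111110 (43 bits)


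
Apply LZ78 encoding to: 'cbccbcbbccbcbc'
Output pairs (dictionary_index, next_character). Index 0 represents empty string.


LZ78 encoding steps:
Dictionary: {0: ''}
Step 1: w='' (idx 0), next='c' -> output (0, 'c'), add 'c' as idx 1
Step 2: w='' (idx 0), next='b' -> output (0, 'b'), add 'b' as idx 2
Step 3: w='c' (idx 1), next='c' -> output (1, 'c'), add 'cc' as idx 3
Step 4: w='b' (idx 2), next='c' -> output (2, 'c'), add 'bc' as idx 4
Step 5: w='b' (idx 2), next='b' -> output (2, 'b'), add 'bb' as idx 5
Step 6: w='cc' (idx 3), next='b' -> output (3, 'b'), add 'ccb' as idx 6
Step 7: w='c' (idx 1), next='b' -> output (1, 'b'), add 'cb' as idx 7
Step 8: w='c' (idx 1), end of input -> output (1, '')


Encoded: [(0, 'c'), (0, 'b'), (1, 'c'), (2, 'c'), (2, 'b'), (3, 'b'), (1, 'b'), (1, '')]


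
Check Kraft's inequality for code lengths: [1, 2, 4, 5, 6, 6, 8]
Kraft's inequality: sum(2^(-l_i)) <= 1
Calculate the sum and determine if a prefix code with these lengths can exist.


Sum = 2^(-1) + 2^(-2) + 2^(-4) + 2^(-5) + 2^(-6) + 2^(-6) + 2^(-8)
    = 0.5 + 0.25 + 0.0625 + 0.03125 + 0.015625 + 0.015625 + 0.00390625
    = 225/256 = 0.87890625
Since 0.87890625 <= 1, Kraft's inequality IS satisfied.
A prefix code with these lengths CAN exist.

Kraft sum = 0.87890625. Satisfied.


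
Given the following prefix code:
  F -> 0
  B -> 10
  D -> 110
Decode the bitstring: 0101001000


Decoding step by step:
Bits 0 -> F
Bits 10 -> B
Bits 10 -> B
Bits 0 -> F
Bits 10 -> B
Bits 0 -> F
Bits 0 -> F


Decoded message: FBBFBFF


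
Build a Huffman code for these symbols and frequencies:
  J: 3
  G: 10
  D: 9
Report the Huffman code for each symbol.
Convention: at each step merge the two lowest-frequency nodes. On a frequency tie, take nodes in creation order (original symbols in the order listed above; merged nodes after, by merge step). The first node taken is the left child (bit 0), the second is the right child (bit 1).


Huffman tree construction:
Step 1: Merge J(3) + D(9) = 12
Step 2: Merge G(10) + (J+D)(12) = 22
Read each symbol's code off the tree from the root (left child = 0, right child = 1).

Codes:
  J: 10 (length 2)
  G: 0 (length 1)
  D: 11 (length 2)
Average code length: 34/22 = 1.5455 bits/symbol


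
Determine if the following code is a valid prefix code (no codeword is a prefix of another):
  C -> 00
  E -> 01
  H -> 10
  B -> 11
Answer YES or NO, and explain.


Checking each pair (does one codeword prefix another?):
  C='00' vs E='01': no prefix
  C='00' vs H='10': no prefix
  C='00' vs B='11': no prefix
  E='01' vs C='00': no prefix
  E='01' vs H='10': no prefix
  E='01' vs B='11': no prefix
  H='10' vs C='00': no prefix
  H='10' vs E='01': no prefix
  H='10' vs B='11': no prefix
  B='11' vs C='00': no prefix
  B='11' vs E='01': no prefix
  B='11' vs H='10': no prefix
No violation found over all pairs.

YES -- this is a valid prefix code. No codeword is a prefix of any other codeword.


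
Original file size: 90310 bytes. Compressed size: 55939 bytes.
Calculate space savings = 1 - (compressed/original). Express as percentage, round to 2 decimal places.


ratio = compressed/original = 55939/90310 = 0.619411
savings = 1 - ratio = 1 - 0.619411 = 0.380589
as a percentage: 0.380589 * 100 = 38.06%

Space savings = 1 - 55939/90310 = 38.06%


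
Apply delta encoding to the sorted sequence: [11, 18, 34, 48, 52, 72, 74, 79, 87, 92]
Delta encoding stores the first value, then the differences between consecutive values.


First value: 11
Deltas:
  18 - 11 = 7
  34 - 18 = 16
  48 - 34 = 14
  52 - 48 = 4
  72 - 52 = 20
  74 - 72 = 2
  79 - 74 = 5
  87 - 79 = 8
  92 - 87 = 5


Delta encoded: [11, 7, 16, 14, 4, 20, 2, 5, 8, 5]


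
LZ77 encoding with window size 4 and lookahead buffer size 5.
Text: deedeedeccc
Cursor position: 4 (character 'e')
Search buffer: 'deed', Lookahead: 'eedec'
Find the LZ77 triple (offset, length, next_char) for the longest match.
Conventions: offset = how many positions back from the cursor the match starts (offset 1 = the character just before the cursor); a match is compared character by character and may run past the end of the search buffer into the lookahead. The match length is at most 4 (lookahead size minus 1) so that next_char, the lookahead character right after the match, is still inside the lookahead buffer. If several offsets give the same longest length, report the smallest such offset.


Try each offset into the search buffer:
  offset=1 (pos 3, char 'd'): match length 0
  offset=2 (pos 2, char 'e'): match length 1
  offset=3 (pos 1, char 'e'): match length 4
  offset=4 (pos 0, char 'd'): match length 0
Longest match has length 4 at offset 3.
next_char = character at position 4 + 4 = 8 -> 'c'

Best match: offset=3, length=4 (matching 'eede' starting at position 1)
LZ77 triple: (3, 4, 'c')


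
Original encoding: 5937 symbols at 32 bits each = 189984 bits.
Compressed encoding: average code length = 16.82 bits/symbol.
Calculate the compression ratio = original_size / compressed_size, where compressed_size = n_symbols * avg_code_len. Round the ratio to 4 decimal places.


original_size = n_symbols * orig_bits = 5937 * 32 = 189984 bits
compressed_size = n_symbols * avg_code_len = 5937 * 16.82 = 99860.34 bits
ratio = original_size / compressed_size = 189984 / 99860.34 = 1.9025

Compression ratio = 1.9025


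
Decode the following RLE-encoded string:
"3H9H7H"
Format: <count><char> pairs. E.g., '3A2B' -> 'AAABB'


Expanding each <count><char> pair:
  3H -> 'HHH'
  9H -> 'HHHHHHHHH'
  7H -> 'HHHHHHH'

Decoded = HHHHHHHHHHHHHHHHHHH


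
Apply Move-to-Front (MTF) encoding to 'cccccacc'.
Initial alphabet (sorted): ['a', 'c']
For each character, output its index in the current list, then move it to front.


MTF encoding:
'c': index 1 in ['a', 'c'] -> ['c', 'a']
'c': index 0 in ['c', 'a'] -> ['c', 'a']
'c': index 0 in ['c', 'a'] -> ['c', 'a']
'c': index 0 in ['c', 'a'] -> ['c', 'a']
'c': index 0 in ['c', 'a'] -> ['c', 'a']
'a': index 1 in ['c', 'a'] -> ['a', 'c']
'c': index 1 in ['a', 'c'] -> ['c', 'a']
'c': index 0 in ['c', 'a'] -> ['c', 'a']


Output: [1, 0, 0, 0, 0, 1, 1, 0]


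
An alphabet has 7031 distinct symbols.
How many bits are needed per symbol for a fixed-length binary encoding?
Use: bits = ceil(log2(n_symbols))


log2(7031) = 12.7795
Bracket: 2^12 = 4096 < 7031 <= 2^13 = 8192
So ceil(log2(7031)) = 13

bits = ceil(log2(7031)) = ceil(12.7795) = 13 bits


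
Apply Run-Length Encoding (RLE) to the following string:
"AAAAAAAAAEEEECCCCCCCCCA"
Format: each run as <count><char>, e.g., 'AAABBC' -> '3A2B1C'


Scanning runs left to right:
  i=0: run of 'A' x 9 -> '9A'
  i=9: run of 'E' x 4 -> '4E'
  i=13: run of 'C' x 9 -> '9C'
  i=22: run of 'A' x 1 -> '1A'

RLE = 9A4E9C1A


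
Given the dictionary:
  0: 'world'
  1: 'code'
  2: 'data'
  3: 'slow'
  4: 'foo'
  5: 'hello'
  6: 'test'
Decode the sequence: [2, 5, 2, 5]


Look up each index in the dictionary:
  2 -> 'data'
  5 -> 'hello'
  2 -> 'data'
  5 -> 'hello'

Decoded: "data hello data hello"


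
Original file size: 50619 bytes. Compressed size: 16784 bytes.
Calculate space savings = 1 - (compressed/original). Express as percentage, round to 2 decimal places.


ratio = compressed/original = 16784/50619 = 0.331575
savings = 1 - ratio = 1 - 0.331575 = 0.668425
as a percentage: 0.668425 * 100 = 66.84%

Space savings = 1 - 16784/50619 = 66.84%


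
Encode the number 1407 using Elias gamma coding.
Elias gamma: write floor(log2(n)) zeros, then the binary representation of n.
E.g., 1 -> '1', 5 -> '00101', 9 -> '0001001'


num_bits = floor(log2(1407)) + 1 = 11
leading_zeros = num_bits - 1 = 10
binary(1407) = 10101111111

Elias gamma(1407) = '0000000000' + '10101111111' = 000000000010101111111 (21 bits)


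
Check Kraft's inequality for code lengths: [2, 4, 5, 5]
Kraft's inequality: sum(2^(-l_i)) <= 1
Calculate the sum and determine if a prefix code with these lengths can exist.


Sum = 2^(-2) + 2^(-4) + 2^(-5) + 2^(-5)
    = 0.25 + 0.0625 + 0.03125 + 0.03125
    = 12/32 = 0.375
Since 0.375 <= 1, Kraft's inequality IS satisfied.
A prefix code with these lengths CAN exist.

Kraft sum = 0.375. Satisfied.


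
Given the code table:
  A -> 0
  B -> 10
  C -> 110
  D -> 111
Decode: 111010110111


Decoding:
111 -> D
0 -> A
10 -> B
110 -> C
111 -> D


Result: DABCD


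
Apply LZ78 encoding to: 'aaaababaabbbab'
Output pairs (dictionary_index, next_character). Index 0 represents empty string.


LZ78 encoding steps:
Dictionary: {0: ''}
Step 1: w='' (idx 0), next='a' -> output (0, 'a'), add 'a' as idx 1
Step 2: w='a' (idx 1), next='a' -> output (1, 'a'), add 'aa' as idx 2
Step 3: w='a' (idx 1), next='b' -> output (1, 'b'), add 'ab' as idx 3
Step 4: w='ab' (idx 3), next='a' -> output (3, 'a'), add 'aba' as idx 4
Step 5: w='ab' (idx 3), next='b' -> output (3, 'b'), add 'abb' as idx 5
Step 6: w='' (idx 0), next='b' -> output (0, 'b'), add 'b' as idx 6
Step 7: w='ab' (idx 3), end of input -> output (3, '')


Encoded: [(0, 'a'), (1, 'a'), (1, 'b'), (3, 'a'), (3, 'b'), (0, 'b'), (3, '')]


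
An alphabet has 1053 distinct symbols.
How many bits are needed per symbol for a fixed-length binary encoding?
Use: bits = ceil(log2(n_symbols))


log2(1053) = 10.0403
Bracket: 2^10 = 1024 < 1053 <= 2^11 = 2048
So ceil(log2(1053)) = 11

bits = ceil(log2(1053)) = ceil(10.0403) = 11 bits


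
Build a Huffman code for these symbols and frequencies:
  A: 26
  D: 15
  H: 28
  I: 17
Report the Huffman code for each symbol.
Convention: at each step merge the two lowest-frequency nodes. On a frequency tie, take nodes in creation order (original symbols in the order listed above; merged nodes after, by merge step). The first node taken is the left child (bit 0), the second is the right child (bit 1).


Huffman tree construction:
Step 1: Merge D(15) + I(17) = 32
Step 2: Merge A(26) + H(28) = 54
Step 3: Merge (D+I)(32) + (A+H)(54) = 86
Read each symbol's code off the tree from the root (left child = 0, right child = 1).

Codes:
  A: 10 (length 2)
  D: 00 (length 2)
  H: 11 (length 2)
  I: 01 (length 2)
Average code length: 172/86 = 2.0000 bits/symbol


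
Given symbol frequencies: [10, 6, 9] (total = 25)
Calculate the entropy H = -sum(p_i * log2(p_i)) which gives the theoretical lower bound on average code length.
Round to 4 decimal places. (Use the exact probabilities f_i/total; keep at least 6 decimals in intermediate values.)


Per-symbol terms -p_i * log2(p_i) with p_i = f_i/25:
  p = 10/25 = 0.400000: log2(p) = -1.321928, -p*log2(p) = 0.528771
  p = 6/25 = 0.240000: log2(p) = -2.058894, -p*log2(p) = 0.494134
  p = 9/25 = 0.360000: log2(p) = -1.473931, -p*log2(p) = 0.530615
H = 0.528771 + 0.494134 + 0.530615 = 1.553520

H = 1.5535 bits/symbol


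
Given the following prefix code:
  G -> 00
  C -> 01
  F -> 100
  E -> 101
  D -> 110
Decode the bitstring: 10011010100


Decoding step by step:
Bits 100 -> F
Bits 110 -> D
Bits 101 -> E
Bits 00 -> G


Decoded message: FDEG


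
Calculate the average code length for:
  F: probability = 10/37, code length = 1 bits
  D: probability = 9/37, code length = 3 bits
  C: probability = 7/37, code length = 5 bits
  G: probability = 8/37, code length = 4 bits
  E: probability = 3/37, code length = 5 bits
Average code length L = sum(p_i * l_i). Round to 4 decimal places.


Weighted contributions p_i * l_i:
  F: (10/37) * 1 = 10/37
  D: (9/37) * 3 = 27/37
  C: (7/37) * 5 = 35/37
  G: (8/37) * 4 = 32/37
  E: (3/37) * 5 = 15/37
Sum = (10 + 27 + 35 + 32 + 15)/37 = 119/37

L = 119/37 = 3.2162 bits/symbol


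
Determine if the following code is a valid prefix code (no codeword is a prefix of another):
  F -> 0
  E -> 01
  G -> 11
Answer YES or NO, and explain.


Checking each pair (does one codeword prefix another?):
  F='0' vs E='01': prefix -- VIOLATION

NO -- this is NOT a valid prefix code. F (0) is a prefix of E (01).


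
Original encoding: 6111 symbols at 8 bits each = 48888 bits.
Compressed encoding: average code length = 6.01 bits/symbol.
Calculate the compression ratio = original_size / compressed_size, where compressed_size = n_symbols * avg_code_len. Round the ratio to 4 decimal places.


original_size = n_symbols * orig_bits = 6111 * 8 = 48888 bits
compressed_size = n_symbols * avg_code_len = 6111 * 6.01 = 36727.11 bits
ratio = original_size / compressed_size = 48888 / 36727.11 = 1.3311

Compression ratio = 1.3311


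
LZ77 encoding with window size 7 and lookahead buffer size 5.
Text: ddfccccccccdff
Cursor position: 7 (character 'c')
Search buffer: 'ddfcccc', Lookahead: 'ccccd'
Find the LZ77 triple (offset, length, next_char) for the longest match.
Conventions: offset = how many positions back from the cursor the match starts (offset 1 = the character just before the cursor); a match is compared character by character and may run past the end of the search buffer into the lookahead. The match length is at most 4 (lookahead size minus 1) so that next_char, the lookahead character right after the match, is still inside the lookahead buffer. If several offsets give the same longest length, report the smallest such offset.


Try each offset into the search buffer:
  offset=1 (pos 6, char 'c'): match length 4
  offset=2 (pos 5, char 'c'): match length 4
  offset=3 (pos 4, char 'c'): match length 4
  offset=4 (pos 3, char 'c'): match length 4
  offset=5 (pos 2, char 'f'): match length 0
  offset=6 (pos 1, char 'd'): match length 0
  offset=7 (pos 0, char 'd'): match length 0
Longest match has length 4, found at offsets 1, 2, 3, 4; take the smallest, offset 1.
next_char = character at position 7 + 4 = 11 -> 'd'

Best match: offset=1, length=4 (matching 'cccc' starting at position 6)
LZ77 triple: (1, 4, 'd')


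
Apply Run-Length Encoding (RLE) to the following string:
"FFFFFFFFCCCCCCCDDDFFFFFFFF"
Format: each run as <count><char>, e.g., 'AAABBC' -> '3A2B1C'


Scanning runs left to right:
  i=0: run of 'F' x 8 -> '8F'
  i=8: run of 'C' x 7 -> '7C'
  i=15: run of 'D' x 3 -> '3D'
  i=18: run of 'F' x 8 -> '8F'

RLE = 8F7C3D8F


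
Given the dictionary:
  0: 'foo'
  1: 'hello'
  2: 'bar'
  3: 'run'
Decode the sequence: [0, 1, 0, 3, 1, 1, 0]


Look up each index in the dictionary:
  0 -> 'foo'
  1 -> 'hello'
  0 -> 'foo'
  3 -> 'run'
  1 -> 'hello'
  1 -> 'hello'
  0 -> 'foo'

Decoded: "foo hello foo run hello hello foo"


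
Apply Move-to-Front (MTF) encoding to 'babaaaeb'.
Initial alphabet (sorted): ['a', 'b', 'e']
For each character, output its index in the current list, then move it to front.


MTF encoding:
'b': index 1 in ['a', 'b', 'e'] -> ['b', 'a', 'e']
'a': index 1 in ['b', 'a', 'e'] -> ['a', 'b', 'e']
'b': index 1 in ['a', 'b', 'e'] -> ['b', 'a', 'e']
'a': index 1 in ['b', 'a', 'e'] -> ['a', 'b', 'e']
'a': index 0 in ['a', 'b', 'e'] -> ['a', 'b', 'e']
'a': index 0 in ['a', 'b', 'e'] -> ['a', 'b', 'e']
'e': index 2 in ['a', 'b', 'e'] -> ['e', 'a', 'b']
'b': index 2 in ['e', 'a', 'b'] -> ['b', 'e', 'a']


Output: [1, 1, 1, 1, 0, 0, 2, 2]


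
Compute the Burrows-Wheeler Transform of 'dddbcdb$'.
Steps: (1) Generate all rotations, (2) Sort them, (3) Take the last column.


Rotations (sorted):
  0: $dddbcdb -> last char: b
  1: b$dddbcd -> last char: d
  2: bcdb$ddd -> last char: d
  3: cdb$dddb -> last char: b
  4: db$dddbc -> last char: c
  5: dbcdb$dd -> last char: d
  6: ddbcdb$d -> last char: d
  7: dddbcdb$ -> last char: $


BWT = bddbcdd$


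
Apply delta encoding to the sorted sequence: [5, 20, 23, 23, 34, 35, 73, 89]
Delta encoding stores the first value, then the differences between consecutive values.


First value: 5
Deltas:
  20 - 5 = 15
  23 - 20 = 3
  23 - 23 = 0
  34 - 23 = 11
  35 - 34 = 1
  73 - 35 = 38
  89 - 73 = 16


Delta encoded: [5, 15, 3, 0, 11, 1, 38, 16]


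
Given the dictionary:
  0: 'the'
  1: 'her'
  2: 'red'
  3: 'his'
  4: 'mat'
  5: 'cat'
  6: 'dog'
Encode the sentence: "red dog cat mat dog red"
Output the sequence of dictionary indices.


Look up each word in the dictionary:
  'red' -> 2
  'dog' -> 6
  'cat' -> 5
  'mat' -> 4
  'dog' -> 6
  'red' -> 2

Encoded: [2, 6, 5, 4, 6, 2]


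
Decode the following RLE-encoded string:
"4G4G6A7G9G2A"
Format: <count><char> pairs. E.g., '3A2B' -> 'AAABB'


Expanding each <count><char> pair:
  4G -> 'GGGG'
  4G -> 'GGGG'
  6A -> 'AAAAAA'
  7G -> 'GGGGGGG'
  9G -> 'GGGGGGGGG'
  2A -> 'AA'

Decoded = GGGGGGGGAAAAAAGGGGGGGGGGGGGGGGAA
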